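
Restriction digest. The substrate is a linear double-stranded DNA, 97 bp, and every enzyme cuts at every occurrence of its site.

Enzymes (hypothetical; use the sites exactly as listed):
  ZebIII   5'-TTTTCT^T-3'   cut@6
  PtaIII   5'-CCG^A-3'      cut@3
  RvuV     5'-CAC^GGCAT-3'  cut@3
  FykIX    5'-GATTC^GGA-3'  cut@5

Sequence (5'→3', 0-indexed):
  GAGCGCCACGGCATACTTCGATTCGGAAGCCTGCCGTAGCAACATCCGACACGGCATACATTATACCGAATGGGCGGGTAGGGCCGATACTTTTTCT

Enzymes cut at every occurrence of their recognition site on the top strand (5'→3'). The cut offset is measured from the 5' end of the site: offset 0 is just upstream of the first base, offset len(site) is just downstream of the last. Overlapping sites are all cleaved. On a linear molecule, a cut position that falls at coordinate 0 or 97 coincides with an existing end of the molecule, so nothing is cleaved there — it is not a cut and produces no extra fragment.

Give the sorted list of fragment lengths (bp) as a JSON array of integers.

[4,9,11,15,16,18,24]

Site scan:
  ZebIII (TTTTCTT, off=6): no sites
  PtaIII CCGA/3: at [45, 65, 83] ⇒ [48, 68, 86]
  RvuV CACGGCAT/3: at [6, 49] ⇒ [9, 52]
  FykIX GATTCGGA/5: at [19] ⇒ [24]

All cut coordinates (distinct, sorted): [9, 24, 48, 52, 68, 86]

Fragments:
  [0,9): 9 bp
  [9,24): 15 bp
  [24,48): 24 bp
  [48,52): 4 bp
  [52,68): 16 bp
  [68,86): 18 bp
  [86,97): 11 bp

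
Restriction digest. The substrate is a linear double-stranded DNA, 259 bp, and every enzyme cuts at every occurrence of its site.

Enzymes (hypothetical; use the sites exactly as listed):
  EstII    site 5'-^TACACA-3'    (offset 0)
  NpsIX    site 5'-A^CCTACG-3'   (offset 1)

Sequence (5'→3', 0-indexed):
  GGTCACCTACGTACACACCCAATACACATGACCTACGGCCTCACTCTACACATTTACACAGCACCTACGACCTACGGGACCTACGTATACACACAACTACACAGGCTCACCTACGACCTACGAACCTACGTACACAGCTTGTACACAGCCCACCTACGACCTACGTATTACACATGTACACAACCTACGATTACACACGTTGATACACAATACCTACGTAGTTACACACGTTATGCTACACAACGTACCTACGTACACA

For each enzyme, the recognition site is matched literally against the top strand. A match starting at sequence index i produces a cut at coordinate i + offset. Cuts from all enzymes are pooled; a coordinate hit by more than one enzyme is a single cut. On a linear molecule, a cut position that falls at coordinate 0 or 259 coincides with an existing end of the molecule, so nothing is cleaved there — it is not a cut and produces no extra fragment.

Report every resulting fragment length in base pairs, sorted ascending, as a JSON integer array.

Scan for sites:
  EstII TACACA/0: at [11, 22, 46, 54, 87, 97, 130, 141, 168, 176, 191, 203, 222, 236, 253] ⇒ [11, 22, 46, 54, 87, 97, 130, 141, 168, 176, 191, 203, 222, 236, 253]
  NpsIX ACCTACG/1: at [4, 30, 62, 69, 78, 108, 115, 123, 151, 158, 182, 211, 246] ⇒ [5, 31, 63, 70, 79, 109, 116, 124, 152, 159, 183, 212, 247]

Pooled cuts: [5, 11, 22, 31, 46, 54, 63, 70, 79, 87, 97, 109, 116, 124, 130, 141, 152, 159, 168, 176, 183, 191, 203, 212, 222, 236, 247, 253]

Fragment lengths:
  [0,5): 5 bp
  [5,11): 6 bp
  [11,22): 11 bp
  [22,31): 9 bp
  [31,46): 15 bp
  [46,54): 8 bp
  [54,63): 9 bp
  [63,70): 7 bp
  [70,79): 9 bp
  [79,87): 8 bp
  [87,97): 10 bp
  [97,109): 12 bp
  [109,116): 7 bp
  [116,124): 8 bp
  [124,130): 6 bp
  [130,141): 11 bp
  [141,152): 11 bp
  [152,159): 7 bp
  [159,168): 9 bp
  [168,176): 8 bp
  [176,183): 7 bp
  [183,191): 8 bp
  [191,203): 12 bp
  [203,212): 9 bp
  [212,222): 10 bp
  [222,236): 14 bp
  [236,247): 11 bp
  [247,253): 6 bp
  [253,259): 6 bp

[5,6,6,6,6,7,7,7,7,8,8,8,8,8,9,9,9,9,9,10,10,11,11,11,11,12,12,14,15]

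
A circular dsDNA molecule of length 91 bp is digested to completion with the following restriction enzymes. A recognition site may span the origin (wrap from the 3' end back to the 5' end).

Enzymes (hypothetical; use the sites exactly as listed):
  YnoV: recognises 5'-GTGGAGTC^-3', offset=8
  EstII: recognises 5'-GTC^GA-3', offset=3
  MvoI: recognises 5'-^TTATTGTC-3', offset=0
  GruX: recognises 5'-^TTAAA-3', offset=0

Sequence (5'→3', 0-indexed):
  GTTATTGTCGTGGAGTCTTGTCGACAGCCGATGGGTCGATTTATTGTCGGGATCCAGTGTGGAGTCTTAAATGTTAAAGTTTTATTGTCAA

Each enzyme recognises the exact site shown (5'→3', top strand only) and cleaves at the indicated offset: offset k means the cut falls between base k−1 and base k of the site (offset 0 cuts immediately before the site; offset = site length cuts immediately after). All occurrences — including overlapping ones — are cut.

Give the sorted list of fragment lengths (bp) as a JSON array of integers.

Scan for sites:
  YnoV GTGGAGTC/8: at [9, 58] ⇒ [17, 66]
  EstII GTCGA/3: at [19, 34] ⇒ [22, 37]
  MvoI TTATTGTC/0: at [1, 40, 81] ⇒ [1, 40, 81]
  GruX TTAAA/0: at [66, 73] ⇒ [66, 73]

Pooled cuts: [1, 17, 22, 37, 40, 66, 73, 81]

Fragments:
  1→17: 16 bp
  17→22: 5 bp
  22→37: 15 bp
  37→40: 3 bp
  40→66: 26 bp
  66→73: 7 bp
  73→81: 8 bp
  81→1 (wrap): 91-81+1 = 11 bp

[3,5,7,8,11,15,16,26]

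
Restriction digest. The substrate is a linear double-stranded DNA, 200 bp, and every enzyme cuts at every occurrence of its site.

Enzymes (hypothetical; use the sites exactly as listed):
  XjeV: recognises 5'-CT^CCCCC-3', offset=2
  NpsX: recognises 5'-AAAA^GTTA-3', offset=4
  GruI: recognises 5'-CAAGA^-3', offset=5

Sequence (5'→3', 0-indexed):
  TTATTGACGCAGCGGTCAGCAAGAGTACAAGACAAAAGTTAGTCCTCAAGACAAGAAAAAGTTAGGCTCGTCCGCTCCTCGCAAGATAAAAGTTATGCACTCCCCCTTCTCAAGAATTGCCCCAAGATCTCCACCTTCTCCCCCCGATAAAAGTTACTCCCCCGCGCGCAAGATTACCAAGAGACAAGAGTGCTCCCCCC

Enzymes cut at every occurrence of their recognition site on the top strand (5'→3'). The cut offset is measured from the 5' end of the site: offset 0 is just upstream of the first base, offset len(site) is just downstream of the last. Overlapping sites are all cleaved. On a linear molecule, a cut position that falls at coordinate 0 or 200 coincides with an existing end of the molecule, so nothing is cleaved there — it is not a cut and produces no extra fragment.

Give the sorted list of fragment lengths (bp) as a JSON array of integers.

Site scan:
  XjeV CTCCCCC/2: at [99, 137, 156, 192] ⇒ [101, 139, 158, 194]
  NpsX AAAAGTTA/4: at [33, 56, 87, 148] ⇒ [37, 60, 91, 152]
  GruI CAAGA/5: at [19, 27, 46, 51, 81, 110, 122, 168, 177, 184] ⇒ [24, 32, 51, 56, 86, 115, 127, 173, 182, 189]

Pooled cuts: [24, 32, 37, 51, 56, 60, 86, 91, 101, 115, 127, 139, 152, 158, 173, 182, 189, 194]

Fragments:
  [0,24): 24 bp
  [24,32): 8 bp
  [32,37): 5 bp
  [37,51): 14 bp
  [51,56): 5 bp
  [56,60): 4 bp
  [60,86): 26 bp
  [86,91): 5 bp
  [91,101): 10 bp
  [101,115): 14 bp
  [115,127): 12 bp
  [127,139): 12 bp
  [139,152): 13 bp
  [152,158): 6 bp
  [158,173): 15 bp
  [173,182): 9 bp
  [182,189): 7 bp
  [189,194): 5 bp
  [194,200): 6 bp

[4,5,5,5,5,6,6,7,8,9,10,12,12,13,14,14,15,24,26]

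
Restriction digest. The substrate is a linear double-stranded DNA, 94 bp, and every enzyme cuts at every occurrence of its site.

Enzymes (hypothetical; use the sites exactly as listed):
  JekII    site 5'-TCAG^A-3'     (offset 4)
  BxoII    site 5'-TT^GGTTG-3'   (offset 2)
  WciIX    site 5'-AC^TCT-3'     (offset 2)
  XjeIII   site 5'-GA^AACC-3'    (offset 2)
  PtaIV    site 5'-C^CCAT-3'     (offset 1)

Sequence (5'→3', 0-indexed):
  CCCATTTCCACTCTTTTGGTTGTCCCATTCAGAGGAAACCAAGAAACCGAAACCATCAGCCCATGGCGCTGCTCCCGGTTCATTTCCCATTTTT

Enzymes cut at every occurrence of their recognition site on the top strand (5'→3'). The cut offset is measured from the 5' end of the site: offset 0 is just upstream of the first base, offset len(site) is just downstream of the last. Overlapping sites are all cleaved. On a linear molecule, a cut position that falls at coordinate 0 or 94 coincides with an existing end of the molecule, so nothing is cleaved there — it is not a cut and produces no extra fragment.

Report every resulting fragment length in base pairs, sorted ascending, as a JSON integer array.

[1,4,6,6,7,8,8,8,10,10,26]

Site scan:
  JekII TCAGA/4: at [28] ⇒ [32]
  BxoII TTGGTTG/2: at [15] ⇒ [17]
  WciIX ACTCT/2: at [9] ⇒ [11]
  XjeIII GAAACC/2: at [34, 42, 48] ⇒ [36, 44, 50]
  PtaIV CCCAT/1: at [0, 23, 59, 85] ⇒ [1, 24, 60, 86]

All cut coordinates (distinct, sorted): [1, 11, 17, 24, 32, 36, 44, 50, 60, 86]

Fragment lengths:
  [0,1): 1 bp
  [1,11): 10 bp
  [11,17): 6 bp
  [17,24): 7 bp
  [24,32): 8 bp
  [32,36): 4 bp
  [36,44): 8 bp
  [44,50): 6 bp
  [50,60): 10 bp
  [60,86): 26 bp
  [86,94): 8 bp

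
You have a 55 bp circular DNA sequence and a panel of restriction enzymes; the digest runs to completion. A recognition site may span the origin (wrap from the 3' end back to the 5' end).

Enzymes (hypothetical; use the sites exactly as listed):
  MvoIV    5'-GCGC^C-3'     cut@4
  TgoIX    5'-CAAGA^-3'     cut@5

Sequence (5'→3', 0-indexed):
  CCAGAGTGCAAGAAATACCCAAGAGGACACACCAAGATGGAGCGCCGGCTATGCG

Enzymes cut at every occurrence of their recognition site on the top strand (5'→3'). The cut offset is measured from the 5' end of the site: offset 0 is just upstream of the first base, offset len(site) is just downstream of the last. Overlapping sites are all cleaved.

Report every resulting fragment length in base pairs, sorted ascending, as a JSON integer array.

[8,11,11,12,13]

Site scan:
  MvoIV (GCGCC, off=4): starts [41, 52] → cuts [1, 45]
  TgoIX (CAAGA, off=5): starts [8, 19, 32] → cuts [13, 24, 37]

All cut coordinates (distinct, sorted): [1, 13, 24, 37, 45]

Fragments:
  1→13: 12 bp
  13→24: 11 bp
  24→37: 13 bp
  37→45: 8 bp
  45→1 (wrap): 55-45+1 = 11 bp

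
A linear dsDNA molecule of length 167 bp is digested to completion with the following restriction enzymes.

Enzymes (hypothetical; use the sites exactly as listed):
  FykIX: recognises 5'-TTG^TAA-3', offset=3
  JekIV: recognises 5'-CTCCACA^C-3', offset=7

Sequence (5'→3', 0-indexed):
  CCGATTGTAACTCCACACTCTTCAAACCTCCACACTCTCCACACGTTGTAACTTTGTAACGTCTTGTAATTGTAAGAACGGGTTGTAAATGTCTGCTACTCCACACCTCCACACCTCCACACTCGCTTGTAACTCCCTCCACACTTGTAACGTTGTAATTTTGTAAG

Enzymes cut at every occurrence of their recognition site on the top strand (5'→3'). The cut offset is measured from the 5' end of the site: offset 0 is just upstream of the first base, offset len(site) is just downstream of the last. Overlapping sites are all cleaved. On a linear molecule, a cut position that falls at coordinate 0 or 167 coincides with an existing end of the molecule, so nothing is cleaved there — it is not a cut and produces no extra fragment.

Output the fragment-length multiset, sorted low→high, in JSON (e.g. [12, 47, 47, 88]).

[4,4,5,6,7,8,8,8,8,8,8,9,10,10,13,14,17,20]

Site scan:
  FykIX TTGTAA/3: at [4, 45, 53, 63, 69, 82, 126, 144, 152, 160] ⇒ [7, 48, 56, 66, 72, 85, 129, 147, 155, 163]
  JekIV CTCCACAC/7: at [10, 27, 36, 98, 106, 114, 136] ⇒ [17, 34, 43, 105, 113, 121, 143]

All cut coordinates (distinct, sorted): [7, 17, 34, 43, 48, 56, 66, 72, 85, 105, 113, 121, 129, 143, 147, 155, 163]

Fragment lengths:
  [0,7): 7 bp
  [7,17): 10 bp
  [17,34): 17 bp
  [34,43): 9 bp
  [43,48): 5 bp
  [48,56): 8 bp
  [56,66): 10 bp
  [66,72): 6 bp
  [72,85): 13 bp
  [85,105): 20 bp
  [105,113): 8 bp
  [113,121): 8 bp
  [121,129): 8 bp
  [129,143): 14 bp
  [143,147): 4 bp
  [147,155): 8 bp
  [155,163): 8 bp
  [163,167): 4 bp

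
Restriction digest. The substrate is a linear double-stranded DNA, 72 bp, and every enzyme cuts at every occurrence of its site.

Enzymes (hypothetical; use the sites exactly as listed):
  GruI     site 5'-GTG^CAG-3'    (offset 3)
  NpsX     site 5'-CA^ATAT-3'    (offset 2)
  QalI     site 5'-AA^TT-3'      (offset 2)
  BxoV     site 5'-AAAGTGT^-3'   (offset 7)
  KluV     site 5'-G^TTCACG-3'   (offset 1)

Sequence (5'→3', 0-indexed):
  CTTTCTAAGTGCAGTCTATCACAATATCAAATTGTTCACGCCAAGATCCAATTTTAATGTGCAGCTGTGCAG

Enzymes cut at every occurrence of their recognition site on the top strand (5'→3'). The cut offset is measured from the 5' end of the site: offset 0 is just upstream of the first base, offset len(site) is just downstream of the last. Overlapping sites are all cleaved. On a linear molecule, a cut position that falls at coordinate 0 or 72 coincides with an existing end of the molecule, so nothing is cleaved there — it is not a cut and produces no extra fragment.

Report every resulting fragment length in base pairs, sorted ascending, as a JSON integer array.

[3,3,8,8,10,11,12,17]

Per-enzyme occurrences:
  GruI (GTGCAG, off=3): starts [8, 58, 66] → cuts [11, 61, 69]
  NpsX (CAATAT, off=2): starts [21] → cuts [23]
  QalI (AATT, off=2): starts [29, 49] → cuts [31, 51]
  BxoV (AAAGTGT, off=7): no sites
  KluV (GTTCACG, off=1): starts [33] → cuts [34]

Pooled cuts: [11, 23, 31, 34, 51, 61, 69]

Fragment lengths:
  [0,11): 11 bp
  [11,23): 12 bp
  [23,31): 8 bp
  [31,34): 3 bp
  [34,51): 17 bp
  [51,61): 10 bp
  [61,69): 8 bp
  [69,72): 3 bp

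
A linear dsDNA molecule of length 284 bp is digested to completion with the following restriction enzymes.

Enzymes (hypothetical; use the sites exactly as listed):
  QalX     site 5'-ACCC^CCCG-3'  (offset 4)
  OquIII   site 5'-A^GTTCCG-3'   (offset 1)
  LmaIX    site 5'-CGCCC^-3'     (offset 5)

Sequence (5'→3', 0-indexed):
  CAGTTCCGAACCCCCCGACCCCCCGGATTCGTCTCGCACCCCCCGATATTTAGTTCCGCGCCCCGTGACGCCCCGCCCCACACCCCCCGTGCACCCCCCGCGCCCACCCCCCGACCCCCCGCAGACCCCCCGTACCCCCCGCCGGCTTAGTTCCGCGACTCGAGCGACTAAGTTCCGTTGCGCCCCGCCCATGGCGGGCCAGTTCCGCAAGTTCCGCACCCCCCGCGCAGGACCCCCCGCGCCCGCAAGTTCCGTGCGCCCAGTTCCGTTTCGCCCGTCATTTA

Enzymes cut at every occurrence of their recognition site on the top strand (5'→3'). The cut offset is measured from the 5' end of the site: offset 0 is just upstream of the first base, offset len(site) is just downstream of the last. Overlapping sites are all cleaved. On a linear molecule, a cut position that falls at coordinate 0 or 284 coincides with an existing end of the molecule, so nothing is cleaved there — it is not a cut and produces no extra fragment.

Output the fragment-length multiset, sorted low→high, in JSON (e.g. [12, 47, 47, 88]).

Per-enzyme occurrences:
  QalX ACCCCCCG/4: at [9, 17, 37, 81, 92, 105, 113, 124, 133, 217, 231] ⇒ [13, 21, 41, 85, 96, 109, 117, 128, 137, 221, 235]
  OquIII AGTTCCG/1: at [1, 51, 148, 170, 200, 209, 247, 261] ⇒ [2, 52, 149, 171, 201, 210, 248, 262]
  LmaIX CGCCC/5: at [58, 68, 73, 100, 180, 185, 239, 256, 271] ⇒ [63, 73, 78, 105, 185, 190, 244, 261, 276]

All cut coordinates (distinct, sorted): [2, 13, 21, 41, 52, 63, 73, 78, 85, 96, 105, 109, 117, 128, 137, 149, 171, 185, 190, 201, 210, 221, 235, 244, 248, 261, 262, 276]

Fragments:
  [0,2): 2 bp
  [2,13): 11 bp
  [13,21): 8 bp
  [21,41): 20 bp
  [41,52): 11 bp
  [52,63): 11 bp
  [63,73): 10 bp
  [73,78): 5 bp
  [78,85): 7 bp
  [85,96): 11 bp
  [96,105): 9 bp
  [105,109): 4 bp
  [109,117): 8 bp
  [117,128): 11 bp
  [128,137): 9 bp
  [137,149): 12 bp
  [149,171): 22 bp
  [171,185): 14 bp
  [185,190): 5 bp
  [190,201): 11 bp
  [201,210): 9 bp
  [210,221): 11 bp
  [221,235): 14 bp
  [235,244): 9 bp
  [244,248): 4 bp
  [248,261): 13 bp
  [261,262): 1 bp
  [262,276): 14 bp
  [276,284): 8 bp

[1,2,4,4,5,5,7,8,8,8,9,9,9,9,10,11,11,11,11,11,11,11,12,13,14,14,14,20,22]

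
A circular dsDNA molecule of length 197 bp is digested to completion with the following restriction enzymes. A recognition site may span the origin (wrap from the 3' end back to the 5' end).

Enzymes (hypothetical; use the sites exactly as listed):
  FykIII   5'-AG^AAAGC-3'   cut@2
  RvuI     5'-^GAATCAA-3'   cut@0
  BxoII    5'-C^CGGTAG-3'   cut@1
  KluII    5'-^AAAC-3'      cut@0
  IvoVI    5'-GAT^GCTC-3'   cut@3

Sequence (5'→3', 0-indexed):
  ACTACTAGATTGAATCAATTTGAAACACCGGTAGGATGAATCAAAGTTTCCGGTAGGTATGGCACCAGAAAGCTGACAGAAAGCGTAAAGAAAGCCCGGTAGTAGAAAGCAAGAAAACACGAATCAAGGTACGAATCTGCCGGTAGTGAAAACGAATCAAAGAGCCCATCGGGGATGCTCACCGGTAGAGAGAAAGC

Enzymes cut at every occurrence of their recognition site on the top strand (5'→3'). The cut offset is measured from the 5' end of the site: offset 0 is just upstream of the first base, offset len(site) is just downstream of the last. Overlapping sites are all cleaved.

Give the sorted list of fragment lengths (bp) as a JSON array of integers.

Scan for sites:
  FykIII AGAAAGC/2: at [66, 77, 88, 103, 190] ⇒ [68, 79, 90, 105, 192]
  RvuI GAATCAA/0: at [11, 37, 120, 153] ⇒ [11, 37, 120, 153]
  BxoII CCGGTAG/1: at [27, 49, 95, 139, 181] ⇒ [28, 50, 96, 140, 182]
  KluII AAAC/0: at [22, 114, 149] ⇒ [22, 114, 149]
  IvoVI GATGCTC/3: at [173] ⇒ [176]

Pooled cuts: [11, 22, 28, 37, 50, 68, 79, 90, 96, 105, 114, 120, 140, 149, 153, 176, 182, 192]

Fragments:
  11→22: 11 bp
  22→28: 6 bp
  28→37: 9 bp
  37→50: 13 bp
  50→68: 18 bp
  68→79: 11 bp
  79→90: 11 bp
  90→96: 6 bp
  96→105: 9 bp
  105→114: 9 bp
  114→120: 6 bp
  120→140: 20 bp
  140→149: 9 bp
  149→153: 4 bp
  153→176: 23 bp
  176→182: 6 bp
  182→192: 10 bp
  192→11 (wrap): 197-192+11 = 16 bp

[4,6,6,6,6,9,9,9,9,10,11,11,11,13,16,18,20,23]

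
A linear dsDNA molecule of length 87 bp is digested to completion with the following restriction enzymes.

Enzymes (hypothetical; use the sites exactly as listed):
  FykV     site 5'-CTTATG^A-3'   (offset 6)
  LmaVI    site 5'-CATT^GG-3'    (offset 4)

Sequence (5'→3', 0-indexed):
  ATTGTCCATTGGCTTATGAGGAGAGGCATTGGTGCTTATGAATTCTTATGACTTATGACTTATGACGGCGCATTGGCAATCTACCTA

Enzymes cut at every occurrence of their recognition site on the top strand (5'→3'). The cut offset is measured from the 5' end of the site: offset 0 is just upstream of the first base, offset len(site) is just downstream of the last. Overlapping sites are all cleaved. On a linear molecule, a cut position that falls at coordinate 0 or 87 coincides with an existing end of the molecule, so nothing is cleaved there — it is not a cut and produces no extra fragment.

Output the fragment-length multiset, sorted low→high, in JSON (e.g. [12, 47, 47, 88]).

Per-enzyme occurrences:
  FykV CTTATGA/6: at [12, 34, 44, 51, 58] ⇒ [18, 40, 50, 57, 64]
  LmaVI CATTGG/4: at [6, 26, 70] ⇒ [10, 30, 74]

Pooled cuts: [10, 18, 30, 40, 50, 57, 64, 74]

Fragments:
  [0,10): 10 bp
  [10,18): 8 bp
  [18,30): 12 bp
  [30,40): 10 bp
  [40,50): 10 bp
  [50,57): 7 bp
  [57,64): 7 bp
  [64,74): 10 bp
  [74,87): 13 bp

[7,7,8,10,10,10,10,12,13]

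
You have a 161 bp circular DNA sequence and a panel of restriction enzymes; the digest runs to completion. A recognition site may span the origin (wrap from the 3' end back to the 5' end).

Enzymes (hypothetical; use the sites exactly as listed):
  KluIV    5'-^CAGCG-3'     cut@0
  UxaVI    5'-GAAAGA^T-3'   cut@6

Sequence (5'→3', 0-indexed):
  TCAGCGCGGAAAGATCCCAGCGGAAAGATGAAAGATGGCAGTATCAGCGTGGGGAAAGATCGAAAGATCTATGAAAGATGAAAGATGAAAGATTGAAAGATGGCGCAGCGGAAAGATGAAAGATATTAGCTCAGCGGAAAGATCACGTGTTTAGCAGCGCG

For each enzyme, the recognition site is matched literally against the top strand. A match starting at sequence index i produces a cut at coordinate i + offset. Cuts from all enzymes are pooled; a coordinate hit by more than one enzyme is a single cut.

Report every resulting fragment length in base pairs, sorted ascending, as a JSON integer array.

Per-enzyme occurrences:
  KluIV CAGCG/0: at [1, 17, 44, 105, 131, 154] ⇒ [1, 17, 44, 105, 131, 154]
  UxaVI GAAAGAT/6: at [8, 22, 29, 53, 61, 72, 79, 86, 94, 110, 117, 136] ⇒ [14, 28, 35, 59, 67, 78, 85, 92, 100, 116, 123, 142]

Pooled cuts: [1, 14, 17, 28, 35, 44, 59, 67, 78, 85, 92, 100, 105, 116, 123, 131, 142, 154]

Fragment lengths:
  1→14: 13 bp
  14→17: 3 bp
  17→28: 11 bp
  28→35: 7 bp
  35→44: 9 bp
  44→59: 15 bp
  59→67: 8 bp
  67→78: 11 bp
  78→85: 7 bp
  85→92: 7 bp
  92→100: 8 bp
  100→105: 5 bp
  105→116: 11 bp
  116→123: 7 bp
  123→131: 8 bp
  131→142: 11 bp
  142→154: 12 bp
  154→1 (wrap): 161-154+1 = 8 bp

[3,5,7,7,7,7,8,8,8,8,9,11,11,11,11,12,13,15]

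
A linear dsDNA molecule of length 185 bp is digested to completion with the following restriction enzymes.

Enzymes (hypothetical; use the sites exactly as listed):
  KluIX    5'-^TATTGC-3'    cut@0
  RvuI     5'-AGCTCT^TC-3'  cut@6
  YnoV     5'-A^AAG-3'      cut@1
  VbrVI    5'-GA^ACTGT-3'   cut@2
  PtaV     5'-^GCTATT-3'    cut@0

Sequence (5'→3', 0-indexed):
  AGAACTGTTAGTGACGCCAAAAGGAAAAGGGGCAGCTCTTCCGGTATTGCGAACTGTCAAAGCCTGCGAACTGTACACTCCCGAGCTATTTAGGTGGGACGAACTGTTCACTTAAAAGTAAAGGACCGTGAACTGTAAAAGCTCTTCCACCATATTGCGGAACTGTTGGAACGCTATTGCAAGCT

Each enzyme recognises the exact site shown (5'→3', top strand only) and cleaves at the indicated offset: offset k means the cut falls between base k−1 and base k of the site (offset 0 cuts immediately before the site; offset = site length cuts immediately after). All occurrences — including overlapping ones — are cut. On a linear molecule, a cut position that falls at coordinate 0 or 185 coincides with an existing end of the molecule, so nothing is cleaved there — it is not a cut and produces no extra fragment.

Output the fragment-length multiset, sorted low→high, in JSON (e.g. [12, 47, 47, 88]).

[2,3,5,5,6,7,7,7,7,8,9,10,11,11,11,13,13,15,17,18]

Scan for sites:
  KluIX TATTGC/0: at [44, 152, 174] ⇒ [44, 152, 174]
  RvuI AGCTCTTC/6: at [33, 139] ⇒ [39, 145]
  YnoV AAAG/1: at [19, 25, 58, 114, 119, 137] ⇒ [20, 26, 59, 115, 120, 138]
  VbrVI GAACTGT/2: at [1, 50, 67, 100, 129, 159] ⇒ [3, 52, 69, 102, 131, 161]
  PtaV GCTATT/0: at [84, 172] ⇒ [84, 172]

Pooled cuts: [3, 20, 26, 39, 44, 52, 59, 69, 84, 102, 115, 120, 131, 138, 145, 152, 161, 172, 174]

Fragment lengths:
  [0,3): 3 bp
  [3,20): 17 bp
  [20,26): 6 bp
  [26,39): 13 bp
  [39,44): 5 bp
  [44,52): 8 bp
  [52,59): 7 bp
  [59,69): 10 bp
  [69,84): 15 bp
  [84,102): 18 bp
  [102,115): 13 bp
  [115,120): 5 bp
  [120,131): 11 bp
  [131,138): 7 bp
  [138,145): 7 bp
  [145,152): 7 bp
  [152,161): 9 bp
  [161,172): 11 bp
  [172,174): 2 bp
  [174,185): 11 bp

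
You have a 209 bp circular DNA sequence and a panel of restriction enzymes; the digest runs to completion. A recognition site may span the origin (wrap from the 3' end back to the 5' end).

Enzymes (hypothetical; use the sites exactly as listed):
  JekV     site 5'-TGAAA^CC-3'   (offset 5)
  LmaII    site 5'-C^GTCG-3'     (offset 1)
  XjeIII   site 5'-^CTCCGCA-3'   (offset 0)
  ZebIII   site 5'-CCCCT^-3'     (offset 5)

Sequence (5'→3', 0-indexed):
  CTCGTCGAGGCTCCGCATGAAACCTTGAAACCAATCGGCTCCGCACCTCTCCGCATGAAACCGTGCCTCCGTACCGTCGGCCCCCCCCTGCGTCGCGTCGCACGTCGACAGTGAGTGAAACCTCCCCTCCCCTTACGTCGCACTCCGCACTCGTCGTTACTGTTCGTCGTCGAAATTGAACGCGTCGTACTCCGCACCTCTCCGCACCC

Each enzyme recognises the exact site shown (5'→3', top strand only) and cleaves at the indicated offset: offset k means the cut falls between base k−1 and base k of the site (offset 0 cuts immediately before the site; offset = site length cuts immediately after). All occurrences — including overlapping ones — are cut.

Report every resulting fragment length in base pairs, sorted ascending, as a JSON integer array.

[1,2,3,3,5,5,6,6,7,7,8,8,8,10,10,10,12,12,12,13,14,15,15,17]

Per-enzyme occurrences:
  JekV TGAAACC/5: at [17, 25, 55, 115] ⇒ [22, 30, 60, 120]
  LmaII CGTCG/1: at [2, 74, 90, 95, 102, 135, 151, 164, 167, 182] ⇒ [3, 75, 91, 96, 103, 136, 152, 165, 168, 183]
  XjeIII CTCCGCA/0: at [10, 38, 48, 142, 189, 199] ⇒ [10, 38, 48, 142, 189, 199]
  ZebIII CCCCT/5: at [84, 123, 128, 206] ⇒ [2, 89, 128, 133]

Pooled cuts: [2, 3, 10, 22, 30, 38, 48, 60, 75, 89, 91, 96, 103, 120, 128, 133, 136, 142, 152, 165, 168, 183, 189, 199]

Fragments:
  2→3: 1 bp
  3→10: 7 bp
  10→22: 12 bp
  22→30: 8 bp
  30→38: 8 bp
  38→48: 10 bp
  48→60: 12 bp
  60→75: 15 bp
  75→89: 14 bp
  89→91: 2 bp
  91→96: 5 bp
  96→103: 7 bp
  103→120: 17 bp
  120→128: 8 bp
  128→133: 5 bp
  133→136: 3 bp
  136→142: 6 bp
  142→152: 10 bp
  152→165: 13 bp
  165→168: 3 bp
  168→183: 15 bp
  183→189: 6 bp
  189→199: 10 bp
  199→2 (wrap): 209-199+2 = 12 bp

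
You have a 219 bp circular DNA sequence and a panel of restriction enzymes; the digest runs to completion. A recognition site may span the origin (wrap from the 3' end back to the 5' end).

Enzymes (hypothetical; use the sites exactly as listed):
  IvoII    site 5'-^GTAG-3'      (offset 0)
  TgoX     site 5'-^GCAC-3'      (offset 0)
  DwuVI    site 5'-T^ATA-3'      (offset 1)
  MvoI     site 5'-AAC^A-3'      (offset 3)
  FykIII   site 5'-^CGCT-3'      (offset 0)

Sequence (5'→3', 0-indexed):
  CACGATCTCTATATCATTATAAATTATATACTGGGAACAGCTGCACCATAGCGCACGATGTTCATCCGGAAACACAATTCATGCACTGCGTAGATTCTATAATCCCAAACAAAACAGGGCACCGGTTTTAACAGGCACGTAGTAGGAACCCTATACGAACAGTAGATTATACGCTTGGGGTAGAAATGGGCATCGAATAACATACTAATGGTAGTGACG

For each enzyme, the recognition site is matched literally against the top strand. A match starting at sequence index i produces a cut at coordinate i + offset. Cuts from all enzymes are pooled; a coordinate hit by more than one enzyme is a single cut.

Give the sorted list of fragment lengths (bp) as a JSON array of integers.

Scan for sites:
  IvoII GTAG/0: at [89, 138, 141, 161, 179, 210] ⇒ [89, 138, 141, 161, 179, 210]
  TgoX GCAC/0: at [42, 52, 82, 118, 134, 218] ⇒ [42, 52, 82, 118, 134, 218]
  DwuVI TATA/1: at [9, 17, 24, 26, 97, 151, 167] ⇒ [10, 18, 25, 27, 98, 152, 168]
  MvoI AACA/3: at [35, 70, 107, 112, 129, 157, 198] ⇒ [38, 73, 110, 115, 132, 160, 201]
  FykIII CGCT/0: at [171] ⇒ [171]

Pooled cuts: [10, 18, 25, 27, 38, 42, 52, 73, 82, 89, 98, 110, 115, 118, 132, 134, 138, 141, 152, 160, 161, 168, 171, 179, 201, 210, 218]

Fragments:
  10→18: 8 bp
  18→25: 7 bp
  25→27: 2 bp
  27→38: 11 bp
  38→42: 4 bp
  42→52: 10 bp
  52→73: 21 bp
  73→82: 9 bp
  82→89: 7 bp
  89→98: 9 bp
  98→110: 12 bp
  110→115: 5 bp
  115→118: 3 bp
  118→132: 14 bp
  132→134: 2 bp
  134→138: 4 bp
  138→141: 3 bp
  141→152: 11 bp
  152→160: 8 bp
  160→161: 1 bp
  161→168: 7 bp
  168→171: 3 bp
  171→179: 8 bp
  179→201: 22 bp
  201→210: 9 bp
  210→218: 8 bp
  218→10 (wrap): 219-218+10 = 11 bp

[1,2,2,3,3,3,4,4,5,7,7,7,8,8,8,8,9,9,9,10,11,11,11,12,14,21,22]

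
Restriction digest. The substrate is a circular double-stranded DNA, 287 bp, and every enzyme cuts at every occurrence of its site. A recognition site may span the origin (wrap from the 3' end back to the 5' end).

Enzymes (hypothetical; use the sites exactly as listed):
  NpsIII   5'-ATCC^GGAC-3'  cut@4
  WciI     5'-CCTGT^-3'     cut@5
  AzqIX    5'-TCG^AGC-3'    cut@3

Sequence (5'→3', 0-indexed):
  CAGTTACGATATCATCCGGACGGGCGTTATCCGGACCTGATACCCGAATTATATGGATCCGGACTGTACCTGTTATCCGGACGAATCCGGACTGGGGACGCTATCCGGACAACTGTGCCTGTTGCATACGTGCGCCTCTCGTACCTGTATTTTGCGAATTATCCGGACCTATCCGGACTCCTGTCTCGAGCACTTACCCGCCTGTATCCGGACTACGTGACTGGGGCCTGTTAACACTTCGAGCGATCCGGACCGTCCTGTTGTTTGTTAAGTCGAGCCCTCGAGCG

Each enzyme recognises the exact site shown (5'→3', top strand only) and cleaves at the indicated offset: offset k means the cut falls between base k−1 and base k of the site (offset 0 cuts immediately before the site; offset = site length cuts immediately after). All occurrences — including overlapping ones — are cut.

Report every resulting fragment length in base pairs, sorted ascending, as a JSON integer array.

[4,4,5,8,8,10,10,10,10,12,13,14,15,16,16,17,18,21,22,26,28]

Per-enzyme occurrences:
  NpsIII (ATCCGGAC, off=4): starts [13, 28, 56, 74, 84, 102, 160, 170, 205, 245] → cuts [17, 32, 60, 78, 88, 106, 164, 174, 209, 249]
  WciI (CCTGT, off=5): starts [68, 117, 143, 179, 200, 226, 256] → cuts [73, 122, 148, 184, 205, 231, 261]
  AzqIX (TCGAGC, off=3): starts [185, 238, 272, 280] → cuts [188, 241, 275, 283]

Pooled cuts: [17, 32, 60, 73, 78, 88, 106, 122, 148, 164, 174, 184, 188, 205, 209, 231, 241, 249, 261, 275, 283]

Fragments:
  17→32: 15 bp
  32→60: 28 bp
  60→73: 13 bp
  73→78: 5 bp
  78→88: 10 bp
  88→106: 18 bp
  106→122: 16 bp
  122→148: 26 bp
  148→164: 16 bp
  164→174: 10 bp
  174→184: 10 bp
  184→188: 4 bp
  188→205: 17 bp
  205→209: 4 bp
  209→231: 22 bp
  231→241: 10 bp
  241→249: 8 bp
  249→261: 12 bp
  261→275: 14 bp
  275→283: 8 bp
  283→17 (wrap): 287-283+17 = 21 bp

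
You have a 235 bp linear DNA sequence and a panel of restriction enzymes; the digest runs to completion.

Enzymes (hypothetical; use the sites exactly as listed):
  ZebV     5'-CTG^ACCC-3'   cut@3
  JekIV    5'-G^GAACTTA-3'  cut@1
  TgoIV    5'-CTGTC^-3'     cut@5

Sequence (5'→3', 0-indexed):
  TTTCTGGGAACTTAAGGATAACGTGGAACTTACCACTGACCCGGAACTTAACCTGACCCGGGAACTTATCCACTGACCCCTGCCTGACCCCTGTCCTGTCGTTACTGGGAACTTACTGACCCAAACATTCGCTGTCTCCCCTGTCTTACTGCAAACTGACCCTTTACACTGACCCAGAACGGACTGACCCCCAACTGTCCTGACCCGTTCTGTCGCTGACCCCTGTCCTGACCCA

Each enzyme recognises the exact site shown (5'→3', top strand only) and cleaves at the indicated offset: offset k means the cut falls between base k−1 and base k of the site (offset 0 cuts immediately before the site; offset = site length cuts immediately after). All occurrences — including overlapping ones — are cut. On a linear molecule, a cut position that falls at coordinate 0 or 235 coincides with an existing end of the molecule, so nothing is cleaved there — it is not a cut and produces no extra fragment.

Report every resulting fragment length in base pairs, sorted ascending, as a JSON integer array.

[3,3,4,5,5,5,6,7,8,9,9,9,10,11,12,12,13,13,13,13,14,15,18,18]

Scan for sites:
  ZebV CTGACCC/3: at [35, 52, 72, 83, 115, 155, 168, 183, 199, 215, 227] ⇒ [38, 55, 75, 86, 118, 158, 171, 186, 202, 218, 230]
  JekIV GGAACTTA/1: at [6, 24, 42, 60, 107] ⇒ [7, 25, 43, 61, 108]
  TgoIV CTGTC/5: at [90, 95, 131, 140, 194, 209, 222] ⇒ [95, 100, 136, 145, 199, 214, 227]

All cut coordinates (distinct, sorted): [7, 25, 38, 43, 55, 61, 75, 86, 95, 100, 108, 118, 136, 145, 158, 171, 186, 199, 202, 214, 218, 227, 230]

Fragments:
  [0,7): 7 bp
  [7,25): 18 bp
  [25,38): 13 bp
  [38,43): 5 bp
  [43,55): 12 bp
  [55,61): 6 bp
  [61,75): 14 bp
  [75,86): 11 bp
  [86,95): 9 bp
  [95,100): 5 bp
  [100,108): 8 bp
  [108,118): 10 bp
  [118,136): 18 bp
  [136,145): 9 bp
  [145,158): 13 bp
  [158,171): 13 bp
  [171,186): 15 bp
  [186,199): 13 bp
  [199,202): 3 bp
  [202,214): 12 bp
  [214,218): 4 bp
  [218,227): 9 bp
  [227,230): 3 bp
  [230,235): 5 bp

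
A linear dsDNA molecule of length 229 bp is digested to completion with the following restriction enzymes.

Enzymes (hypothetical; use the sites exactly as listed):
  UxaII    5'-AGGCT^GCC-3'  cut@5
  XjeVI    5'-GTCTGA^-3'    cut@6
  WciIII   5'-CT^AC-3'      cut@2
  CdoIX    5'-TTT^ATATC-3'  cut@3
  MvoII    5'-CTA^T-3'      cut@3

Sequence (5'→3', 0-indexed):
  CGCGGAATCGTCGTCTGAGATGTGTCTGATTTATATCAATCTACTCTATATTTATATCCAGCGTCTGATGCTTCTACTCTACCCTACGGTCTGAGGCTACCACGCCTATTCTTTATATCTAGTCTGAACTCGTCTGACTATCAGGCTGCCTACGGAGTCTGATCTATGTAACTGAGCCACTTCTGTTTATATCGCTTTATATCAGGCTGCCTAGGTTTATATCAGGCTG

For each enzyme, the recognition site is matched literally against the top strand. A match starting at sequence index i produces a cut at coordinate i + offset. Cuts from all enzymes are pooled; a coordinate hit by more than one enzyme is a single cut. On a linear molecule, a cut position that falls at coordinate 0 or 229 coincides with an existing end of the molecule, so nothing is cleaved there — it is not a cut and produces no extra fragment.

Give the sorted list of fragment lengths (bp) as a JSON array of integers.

[3,3,4,4,4,5,5,5,6,6,7,7,9,10,10,10,10,10,10,11,11,11,13,15,18,22]

Site scan:
  UxaII (AGGCTGCC, off=5): starts [142, 203] → cuts [147, 208]
  XjeVI (GTCTGA, off=6): starts [12, 23, 62, 88, 121, 131, 156] → cuts [18, 29, 68, 94, 127, 137, 162]
  WciIII (CTAC, off=2): starts [40, 73, 78, 83, 96, 149] → cuts [42, 75, 80, 85, 98, 151]
  CdoIX (TTTATATC, off=3): starts [29, 50, 111, 185, 195, 215] → cuts [32, 53, 114, 188, 198, 218]
  MvoII (CTAT, off=3): starts [45, 105, 137, 163] → cuts [48, 108, 140, 166]

All cut coordinates (distinct, sorted): [18, 29, 32, 42, 48, 53, 68, 75, 80, 85, 94, 98, 108, 114, 127, 137, 140, 147, 151, 162, 166, 188, 198, 208, 218]

Fragment lengths:
  [0,18): 18 bp
  [18,29): 11 bp
  [29,32): 3 bp
  [32,42): 10 bp
  [42,48): 6 bp
  [48,53): 5 bp
  [53,68): 15 bp
  [68,75): 7 bp
  [75,80): 5 bp
  [80,85): 5 bp
  [85,94): 9 bp
  [94,98): 4 bp
  [98,108): 10 bp
  [108,114): 6 bp
  [114,127): 13 bp
  [127,137): 10 bp
  [137,140): 3 bp
  [140,147): 7 bp
  [147,151): 4 bp
  [151,162): 11 bp
  [162,166): 4 bp
  [166,188): 22 bp
  [188,198): 10 bp
  [198,208): 10 bp
  [208,218): 10 bp
  [218,229): 11 bp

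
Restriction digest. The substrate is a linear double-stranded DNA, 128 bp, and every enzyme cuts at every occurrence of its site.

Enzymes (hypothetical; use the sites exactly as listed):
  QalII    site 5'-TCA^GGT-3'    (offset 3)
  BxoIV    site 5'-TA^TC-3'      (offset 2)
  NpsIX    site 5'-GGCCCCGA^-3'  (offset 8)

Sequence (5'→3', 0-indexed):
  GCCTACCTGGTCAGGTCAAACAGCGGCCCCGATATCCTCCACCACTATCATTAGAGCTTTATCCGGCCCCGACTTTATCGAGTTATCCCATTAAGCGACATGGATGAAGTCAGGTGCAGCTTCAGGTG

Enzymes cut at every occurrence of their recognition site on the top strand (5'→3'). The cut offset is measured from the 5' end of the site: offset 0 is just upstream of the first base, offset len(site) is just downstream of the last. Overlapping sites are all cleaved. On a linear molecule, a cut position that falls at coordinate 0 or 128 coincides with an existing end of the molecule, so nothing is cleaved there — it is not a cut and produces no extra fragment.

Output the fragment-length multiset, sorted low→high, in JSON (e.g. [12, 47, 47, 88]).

Site scan:
  QalII (TCAGGT, off=3): starts [10, 109, 121] → cuts [13, 112, 124]
  BxoIV (TATC, off=2): starts [32, 45, 59, 75, 83] → cuts [34, 47, 61, 77, 85]
  NpsIX (GGCCCCGA, off=8): starts [24, 64] → cuts [32, 72]

Pooled cuts: [13, 32, 34, 47, 61, 72, 77, 85, 112, 124]

Fragment lengths:
  [0,13): 13 bp
  [13,32): 19 bp
  [32,34): 2 bp
  [34,47): 13 bp
  [47,61): 14 bp
  [61,72): 11 bp
  [72,77): 5 bp
  [77,85): 8 bp
  [85,112): 27 bp
  [112,124): 12 bp
  [124,128): 4 bp

[2,4,5,8,11,12,13,13,14,19,27]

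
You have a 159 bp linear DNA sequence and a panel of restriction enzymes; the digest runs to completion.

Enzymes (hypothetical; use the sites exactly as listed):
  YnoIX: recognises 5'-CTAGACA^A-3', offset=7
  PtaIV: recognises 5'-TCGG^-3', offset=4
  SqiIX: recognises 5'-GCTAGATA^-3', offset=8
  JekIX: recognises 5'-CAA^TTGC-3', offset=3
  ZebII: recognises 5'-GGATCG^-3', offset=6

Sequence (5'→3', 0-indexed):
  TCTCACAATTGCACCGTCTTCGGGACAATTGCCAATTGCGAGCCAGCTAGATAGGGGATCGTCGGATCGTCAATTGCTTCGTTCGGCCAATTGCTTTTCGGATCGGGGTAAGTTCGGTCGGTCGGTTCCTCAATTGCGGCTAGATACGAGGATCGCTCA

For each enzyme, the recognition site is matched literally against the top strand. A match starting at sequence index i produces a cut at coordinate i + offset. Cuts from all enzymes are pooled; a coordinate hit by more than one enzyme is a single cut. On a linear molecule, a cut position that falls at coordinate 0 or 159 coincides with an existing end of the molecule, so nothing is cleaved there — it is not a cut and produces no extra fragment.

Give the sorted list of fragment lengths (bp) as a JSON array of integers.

[1,4,4,4,4,4,4,4,4,5,7,8,8,8,9,11,11,13,13,15,18]

Per-enzyme occurrences:
  YnoIX (CTAGACAA, off=7): no sites
  PtaIV TCGG/4: at [19, 61, 82, 97, 102, 113, 117, 121] ⇒ [23, 65, 86, 101, 106, 117, 121, 125]
  SqiIX GCTAGATA/8: at [45, 138] ⇒ [53, 146]
  JekIX CAATTGC/3: at [5, 25, 32, 70, 87, 130] ⇒ [8, 28, 35, 73, 90, 133]
  ZebII GGATCG/6: at [55, 63, 99, 149] ⇒ [61, 69, 105, 155]

All cut coordinates (distinct, sorted): [8, 23, 28, 35, 53, 61, 65, 69, 73, 86, 90, 101, 105, 106, 117, 121, 125, 133, 146, 155]

Fragment lengths:
  [0,8): 8 bp
  [8,23): 15 bp
  [23,28): 5 bp
  [28,35): 7 bp
  [35,53): 18 bp
  [53,61): 8 bp
  [61,65): 4 bp
  [65,69): 4 bp
  [69,73): 4 bp
  [73,86): 13 bp
  [86,90): 4 bp
  [90,101): 11 bp
  [101,105): 4 bp
  [105,106): 1 bp
  [106,117): 11 bp
  [117,121): 4 bp
  [121,125): 4 bp
  [125,133): 8 bp
  [133,146): 13 bp
  [146,155): 9 bp
  [155,159): 4 bp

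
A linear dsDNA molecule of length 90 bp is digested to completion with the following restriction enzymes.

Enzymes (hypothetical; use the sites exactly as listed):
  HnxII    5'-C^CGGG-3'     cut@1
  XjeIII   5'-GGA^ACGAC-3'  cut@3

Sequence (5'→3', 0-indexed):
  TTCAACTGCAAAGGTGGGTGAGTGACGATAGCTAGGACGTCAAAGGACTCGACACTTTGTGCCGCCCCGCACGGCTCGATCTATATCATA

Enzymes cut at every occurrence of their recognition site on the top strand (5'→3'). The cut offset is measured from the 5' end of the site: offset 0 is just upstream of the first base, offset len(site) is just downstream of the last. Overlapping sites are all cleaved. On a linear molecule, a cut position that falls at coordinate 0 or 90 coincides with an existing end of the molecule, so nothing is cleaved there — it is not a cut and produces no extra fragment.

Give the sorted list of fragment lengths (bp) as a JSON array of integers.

Site scan:
  HnxII (CCGGG, off=1): no sites
  XjeIII (GGAACGAC, off=3): no sites

All cut coordinates (distinct, sorted): ∅

Fragment lengths:
  no cuts → one linear fragment of 90 bp

[90]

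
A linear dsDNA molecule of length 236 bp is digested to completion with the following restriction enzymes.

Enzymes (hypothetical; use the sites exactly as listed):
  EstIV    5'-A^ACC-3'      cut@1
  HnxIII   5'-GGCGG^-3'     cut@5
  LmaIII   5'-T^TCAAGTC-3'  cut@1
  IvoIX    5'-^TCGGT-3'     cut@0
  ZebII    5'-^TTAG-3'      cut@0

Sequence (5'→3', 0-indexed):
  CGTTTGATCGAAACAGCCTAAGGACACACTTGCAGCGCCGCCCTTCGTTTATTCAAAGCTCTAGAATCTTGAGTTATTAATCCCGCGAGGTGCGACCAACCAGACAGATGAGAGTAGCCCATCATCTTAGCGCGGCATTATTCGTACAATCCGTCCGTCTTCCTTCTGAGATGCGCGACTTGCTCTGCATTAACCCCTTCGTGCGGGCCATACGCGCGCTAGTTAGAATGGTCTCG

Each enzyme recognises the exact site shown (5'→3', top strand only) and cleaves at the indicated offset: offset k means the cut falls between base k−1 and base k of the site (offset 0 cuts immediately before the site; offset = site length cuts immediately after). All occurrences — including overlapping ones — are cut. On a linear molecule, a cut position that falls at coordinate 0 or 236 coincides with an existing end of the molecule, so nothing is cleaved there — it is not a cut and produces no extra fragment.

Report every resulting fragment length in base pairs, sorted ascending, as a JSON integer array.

Site scan:
  EstIV AACC/1: at [97, 191] ⇒ [98, 192]
  HnxIII (GGCGG, off=5): no sites
  LmaIII (TTCAAGTC, off=1): no sites
  IvoIX (TCGGT, off=0): no sites
  ZebII TTAG/0: at [126, 222] ⇒ [126, 222]

All cut coordinates (distinct, sorted): [98, 126, 192, 222]

Fragment lengths:
  [0,98): 98 bp
  [98,126): 28 bp
  [126,192): 66 bp
  [192,222): 30 bp
  [222,236): 14 bp

[14,28,30,66,98]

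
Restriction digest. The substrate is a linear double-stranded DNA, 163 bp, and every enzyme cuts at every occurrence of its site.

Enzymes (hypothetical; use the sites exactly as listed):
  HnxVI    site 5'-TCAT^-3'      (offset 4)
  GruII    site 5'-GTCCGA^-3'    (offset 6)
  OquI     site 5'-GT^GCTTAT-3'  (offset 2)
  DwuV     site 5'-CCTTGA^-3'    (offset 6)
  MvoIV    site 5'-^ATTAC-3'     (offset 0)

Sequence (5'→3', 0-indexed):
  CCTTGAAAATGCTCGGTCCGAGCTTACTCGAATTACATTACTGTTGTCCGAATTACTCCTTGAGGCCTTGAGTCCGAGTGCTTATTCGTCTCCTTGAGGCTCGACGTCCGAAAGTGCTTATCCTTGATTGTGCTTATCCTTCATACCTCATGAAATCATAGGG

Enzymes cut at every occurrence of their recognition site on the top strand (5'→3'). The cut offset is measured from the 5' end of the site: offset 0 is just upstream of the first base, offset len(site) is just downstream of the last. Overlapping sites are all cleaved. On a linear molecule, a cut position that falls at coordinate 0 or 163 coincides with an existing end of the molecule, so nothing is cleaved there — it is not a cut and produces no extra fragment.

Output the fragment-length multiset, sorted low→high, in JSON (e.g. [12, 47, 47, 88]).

Per-enzyme occurrences:
  HnxVI TCAT/4: at [140, 147, 155] ⇒ [144, 151, 159]
  GruII GTCCGA/6: at [15, 45, 71, 105] ⇒ [21, 51, 77, 111]
  OquI GTGCTTAT/2: at [77, 113, 129] ⇒ [79, 115, 131]
  DwuV CCTTGA/6: at [0, 57, 65, 91, 121] ⇒ [6, 63, 71, 97, 127]
  MvoIV ATTAC/0: at [31, 36, 51] ⇒ [31, 36, 51]

All cut coordinates (distinct, sorted): [6, 21, 31, 36, 51, 63, 71, 77, 79, 97, 111, 115, 127, 131, 144, 151, 159]

Fragment lengths:
  [0,6): 6 bp
  [6,21): 15 bp
  [21,31): 10 bp
  [31,36): 5 bp
  [36,51): 15 bp
  [51,63): 12 bp
  [63,71): 8 bp
  [71,77): 6 bp
  [77,79): 2 bp
  [79,97): 18 bp
  [97,111): 14 bp
  [111,115): 4 bp
  [115,127): 12 bp
  [127,131): 4 bp
  [131,144): 13 bp
  [144,151): 7 bp
  [151,159): 8 bp
  [159,163): 4 bp

[2,4,4,4,5,6,6,7,8,8,10,12,12,13,14,15,15,18]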